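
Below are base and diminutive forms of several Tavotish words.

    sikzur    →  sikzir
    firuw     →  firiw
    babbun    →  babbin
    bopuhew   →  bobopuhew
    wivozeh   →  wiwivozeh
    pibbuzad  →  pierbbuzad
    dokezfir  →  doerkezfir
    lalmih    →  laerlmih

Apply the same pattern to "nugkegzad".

firuw and bopuhew both end in -w yet inflect differently (firiw, bobopuhew), so the final letter is not what conditions the rule; the last vowel is.
"nugkegzad" has last vowel 'a'. The one such stem in the data (pibbuzad → pierbbuzad) inserts -er- after the first vowel (as do dokezfir, lalmih), so the same rule applies.
So nugkegzad → nuergkegzad.

nuergkegzad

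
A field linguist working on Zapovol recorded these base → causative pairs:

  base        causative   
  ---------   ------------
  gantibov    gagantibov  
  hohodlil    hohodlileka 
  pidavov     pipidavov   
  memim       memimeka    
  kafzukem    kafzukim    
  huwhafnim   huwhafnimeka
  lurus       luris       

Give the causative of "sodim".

sodimeka

huwhafnim and kafzukem both end in -m yet inflect differently (huwhafnimeka, kafzukim), so the final letter is not what conditions the rule; the last vowel is.
"sodim" has last vowel 'i'. The stems whose last vowel is 'i' (huwhafnim → huwhafnimeka, hohodlil → hohodlileka, memim → memimeka) add -eka.
The other patterns: stems whose last vowel is 'o' repeat the first consonant+vowel as a prefix; stems whose last vowel is 'e' or 'u' change the last vowel to 'i'.
So sodim → sodimeka.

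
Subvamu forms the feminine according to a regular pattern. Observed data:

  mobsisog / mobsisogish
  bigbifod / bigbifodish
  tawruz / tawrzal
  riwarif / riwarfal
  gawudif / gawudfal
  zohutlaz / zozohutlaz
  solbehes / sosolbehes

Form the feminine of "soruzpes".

tawruz and zohutlaz both end in -z yet inflect differently (tawrzal, zozohutlaz), so the final letter is not what conditions the rule; the last vowel is.
"soruzpes" has last vowel 'e'. The one such stem in the data (solbehes → sosolbehes) repeats the first consonant+vowel as a prefix (as does zohutlaz), so the same rule applies.
So soruzpes → sosoruzpes.

sosoruzpes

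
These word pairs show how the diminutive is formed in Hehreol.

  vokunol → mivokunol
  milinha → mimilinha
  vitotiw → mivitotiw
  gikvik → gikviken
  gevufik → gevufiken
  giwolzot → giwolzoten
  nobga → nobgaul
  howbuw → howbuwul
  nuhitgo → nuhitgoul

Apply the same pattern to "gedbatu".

gedbatuen

"gedbatu" begins with g-. The stems beginning with g- (gikvik → gikviken, gevufik → gevufiken, giwolzot → giwolzoten) add -en.
So gedbatu → gedbatuen.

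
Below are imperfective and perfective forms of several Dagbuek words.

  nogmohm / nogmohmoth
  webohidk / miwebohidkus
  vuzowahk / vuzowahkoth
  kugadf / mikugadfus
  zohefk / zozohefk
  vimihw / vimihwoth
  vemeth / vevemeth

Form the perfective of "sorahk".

vuzowahk and webohidk both end in -k yet inflect differently (vuzowahkoth, miwebohidkus), so the final letter is not what conditions the rule; the second-to-last letter is.
"sorahk" has second-to-last letter 'h'. The stems whose second-to-last letter is 'h' (vuzowahk → vuzowahkoth, nogmohm → nogmohmoth, vimihw → vimihwoth) add -oth.
The other patterns: stems whose second-to-last letter is 'd' add mi- … -us around the stem; stems whose second-to-last letter is 'f' or 't' repeat the first consonant+vowel as a prefix.
So sorahk → sorahkoth.

sorahkoth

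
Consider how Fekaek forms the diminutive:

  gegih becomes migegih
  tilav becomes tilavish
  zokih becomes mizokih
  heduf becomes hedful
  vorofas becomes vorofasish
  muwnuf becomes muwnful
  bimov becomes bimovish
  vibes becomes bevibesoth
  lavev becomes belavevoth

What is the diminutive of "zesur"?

tilav and lavev both end in -v yet inflect differently (tilavish, belavevoth), so the final letter is not what conditions the rule; the last vowel is.
"zesur" has last vowel 'u'. The stems whose last vowel is 'u' (muwnuf → muwnful, heduf → hedful) delete the last vowel and add -ul.
The other patterns: stems whose last vowel is 'i' add the prefix mi-; stems whose last vowel is 'a' or 'o' add -ish; stems whose last vowel is 'e' add be- … -oth around the stem.
So zesur → zesrul.

zesrul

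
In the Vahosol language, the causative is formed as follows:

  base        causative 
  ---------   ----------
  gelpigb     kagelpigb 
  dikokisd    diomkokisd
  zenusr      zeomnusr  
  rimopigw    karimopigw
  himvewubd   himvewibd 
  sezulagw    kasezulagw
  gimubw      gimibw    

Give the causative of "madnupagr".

dikokisd and himvewubd both end in -d yet inflect differently (diomkokisd, himvewibd), so the final letter is not what conditions the rule; the second-to-last letter is.
"madnupagr" has second-to-last letter 'g'. The stems whose second-to-last letter is 'g' (sezulagw → kasezulagw, gelpigb → kagelpigb, rimopigw → karimopigw) add the prefix ka-.
The other patterns: stems whose second-to-last letter is 's' insert -om- after the first vowel; stems whose second-to-last letter is 'b' change the last vowel to 'i'.
So madnupagr → kamadnupagr.

kamadnupagr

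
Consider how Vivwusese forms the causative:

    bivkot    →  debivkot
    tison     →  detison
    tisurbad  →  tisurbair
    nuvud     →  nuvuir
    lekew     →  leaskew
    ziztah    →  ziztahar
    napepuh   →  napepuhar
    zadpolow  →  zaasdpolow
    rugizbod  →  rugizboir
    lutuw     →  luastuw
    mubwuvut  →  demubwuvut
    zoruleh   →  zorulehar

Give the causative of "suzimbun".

lekew and zoruleh both have last vowel 'e' yet inflect differently (leaskew, zorulehar), so the last vowel is not what conditions the rule; the final letter is.
"suzimbun" ends in -n. The one such stem in the data (tison → detison) adds the prefix de-, so the same rule applies.
The other patterns: stems ending in -w insert -as- after the first vowel; stems ending in -h add -ar; stems ending in -d drop the final letter and add -ir.
So suzimbun → desuzimbun.

desuzimbun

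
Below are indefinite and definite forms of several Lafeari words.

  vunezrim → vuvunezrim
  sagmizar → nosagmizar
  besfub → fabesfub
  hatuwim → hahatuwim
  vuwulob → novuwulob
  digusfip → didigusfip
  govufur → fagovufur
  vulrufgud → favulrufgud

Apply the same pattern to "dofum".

fadofum

"dofum" has last vowel 'u'. The stems whose last vowel is 'u' (besfub → fabesfub, govufur → fagovufur, vulrufgud → favulrufgud) add the prefix fa-.
So dofum → fadofum.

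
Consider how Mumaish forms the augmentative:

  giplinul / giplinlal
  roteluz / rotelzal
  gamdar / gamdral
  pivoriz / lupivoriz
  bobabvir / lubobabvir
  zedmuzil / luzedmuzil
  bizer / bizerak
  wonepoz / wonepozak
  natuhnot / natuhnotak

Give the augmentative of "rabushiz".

lurabushiz

roteluz and pivoriz both end in -z yet inflect differently (rotelzal, lupivoriz), so the final letter is not what conditions the rule; the last vowel is.
"rabushiz" has last vowel 'i'. The stems whose last vowel is 'i' (pivoriz → lupivoriz, bobabvir → lubobabvir, zedmuzil → luzedmuzil) add the prefix lu-.
The other patterns: stems whose last vowel is 'a' or 'u' delete the last vowel and add -al; stems whose last vowel is 'e' or 'o' add -ak.
So rabushiz → lurabushiz.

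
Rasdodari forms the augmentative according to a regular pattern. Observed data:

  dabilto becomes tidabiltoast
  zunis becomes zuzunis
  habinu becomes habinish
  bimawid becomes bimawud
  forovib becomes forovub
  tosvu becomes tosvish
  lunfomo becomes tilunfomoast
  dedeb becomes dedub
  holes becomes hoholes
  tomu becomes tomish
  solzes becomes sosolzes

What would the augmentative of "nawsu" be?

zunis and forovib both have last vowel 'i' yet inflect differently (zuzunis, forovub), so the last vowel is not what conditions the rule; the final letter is.
"nawsu" ends in -u. The stems ending in -u (tomu → tomish, habinu → habinish, tosvu → tosvish) drop the final letter and add -ish.
The other patterns: stems ending in -o add ti- … -ast around the stem; stems ending in -s repeat the first consonant+vowel as a prefix; stems ending in -b or -d change the last vowel to 'u'.
So nawsu → nawsish.

nawsish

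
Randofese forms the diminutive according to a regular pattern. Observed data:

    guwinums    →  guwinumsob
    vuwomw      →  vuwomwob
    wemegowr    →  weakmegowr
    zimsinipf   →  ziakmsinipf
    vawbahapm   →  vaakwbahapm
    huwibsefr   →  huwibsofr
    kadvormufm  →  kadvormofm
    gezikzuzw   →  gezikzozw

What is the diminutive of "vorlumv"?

wemegowr and huwibsefr both end in -r yet inflect differently (weakmegowr, huwibsofr), so the final letter is not what conditions the rule; the second-to-last letter is.
"vorlumv" has second-to-last letter 'm'. The stems whose second-to-last letter is 'm' (guwinums → guwinumsob, vuwomw → vuwomwob) add -ob.
The other patterns: stems whose second-to-last letter is 'p' or 'w' insert -ak- after the first vowel; stems whose second-to-last letter is 'f' or 'z' change the last vowel to 'o'.
So vorlumv → vorlumvob.

vorlumvob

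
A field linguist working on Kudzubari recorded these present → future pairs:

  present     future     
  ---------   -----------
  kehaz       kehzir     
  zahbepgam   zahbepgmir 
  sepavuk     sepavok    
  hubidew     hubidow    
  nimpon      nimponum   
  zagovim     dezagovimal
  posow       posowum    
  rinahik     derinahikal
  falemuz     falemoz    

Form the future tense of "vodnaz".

"vodnaz" has last vowel 'a'. The stems whose last vowel is 'a' (zahbepgam → zahbepgmir, kehaz → kehzir) delete the last vowel and add -ir.
The other patterns: stems whose last vowel is 'i' add de- … -al around the stem; stems whose last vowel is 'o' add -um; stems whose last vowel is 'e' or 'u' change the last vowel to 'o'.
So vodnaz → vodnzir.

vodnzir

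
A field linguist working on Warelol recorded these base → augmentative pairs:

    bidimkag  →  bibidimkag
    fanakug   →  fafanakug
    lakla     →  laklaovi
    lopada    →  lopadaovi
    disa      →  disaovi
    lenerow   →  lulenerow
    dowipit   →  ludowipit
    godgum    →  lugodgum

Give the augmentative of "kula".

bidimkag and lakla both have last vowel 'a' yet inflect differently (bibidimkag, laklaovi), so the last vowel is not what conditions the rule; the final letter is.
"kula" ends in -a. The stems ending in -a (lakla → laklaovi, lopada → lopadaovi, disa → disaovi) add -ovi.
So kula → kulaovi.

kulaovi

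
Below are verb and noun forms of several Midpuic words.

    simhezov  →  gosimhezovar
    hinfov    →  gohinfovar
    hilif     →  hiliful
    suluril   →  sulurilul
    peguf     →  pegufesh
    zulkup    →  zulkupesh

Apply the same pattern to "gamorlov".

hilif and peguf both end in -f yet inflect differently (hiliful, pegufesh), so the final letter is not what conditions the rule; the last vowel is.
"gamorlov" has last vowel 'o'. The stems whose last vowel is 'o' (simhezov → gosimhezovar, hinfov → gohinfovar) add go- … -ar around the stem.
The other patterns: stems whose last vowel is 'i' add -ul; stems whose last vowel is 'u' add -esh.
So gamorlov → gogamorlovar.

gogamorlovar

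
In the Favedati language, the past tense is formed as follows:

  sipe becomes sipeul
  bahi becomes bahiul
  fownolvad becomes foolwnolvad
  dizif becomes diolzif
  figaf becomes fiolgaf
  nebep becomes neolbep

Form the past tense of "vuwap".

"vuwap" ends in a consonant. The stems ending in a consonant (fownolvad → foolwnolvad, dizif → diolzif, figaf → fiolgaf) insert -ol- after the first vowel.
So vuwap → vuolwap.

vuolwap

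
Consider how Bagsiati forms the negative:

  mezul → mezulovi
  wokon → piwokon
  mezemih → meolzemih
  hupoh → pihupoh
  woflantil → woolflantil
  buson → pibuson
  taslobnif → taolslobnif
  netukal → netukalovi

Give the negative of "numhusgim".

nuolmhusgim

hupoh and mezemih both end in -h yet inflect differently (pihupoh, meolzemih), so the final letter is not what conditions the rule; the last vowel is.
"numhusgim" has last vowel 'i'. The stems whose last vowel is 'i' (mezemih → meolzemih, woflantil → woolflantil, taslobnif → taolslobnif) insert -ol- after the first vowel.
So numhusgim → nuolmhusgim.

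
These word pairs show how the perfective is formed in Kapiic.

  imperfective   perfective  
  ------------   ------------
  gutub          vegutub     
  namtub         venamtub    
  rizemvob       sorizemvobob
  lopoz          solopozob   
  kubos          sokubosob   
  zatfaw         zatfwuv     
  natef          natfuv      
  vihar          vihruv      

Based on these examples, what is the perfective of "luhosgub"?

gutub and rizemvob both end in -b yet inflect differently (vegutub, sorizemvobob), so the final letter is not what conditions the rule; the last vowel is.
"luhosgub" has last vowel 'u'. The stems whose last vowel is 'u' (gutub → vegutub, namtub → venamtub) add the prefix ve-.
The other patterns: stems whose last vowel is 'o' add so- … -ob around the stem; stems whose last vowel is 'a' or 'e' delete the last vowel and add -uv.
So luhosgub → veluhosgub.

veluhosgub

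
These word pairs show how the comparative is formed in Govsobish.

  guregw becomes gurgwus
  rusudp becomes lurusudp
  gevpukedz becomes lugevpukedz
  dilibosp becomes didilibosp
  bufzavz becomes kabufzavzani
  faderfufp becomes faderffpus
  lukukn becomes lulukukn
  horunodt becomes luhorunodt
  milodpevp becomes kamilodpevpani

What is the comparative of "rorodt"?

"rorodt" has second-to-last letter 'd'. The stems whose second-to-last letter is 'd' (rusudp → lurusudp, gevpukedz → lugevpukedz, horunodt → luhorunodt) add the prefix lu-.
The other patterns: stems whose second-to-last letter is 'k' or 's' repeat the first consonant+vowel as a prefix; stems whose second-to-last letter is 'v' add ka- … -ani around the stem; stems whose second-to-last letter is 'f' or 'g' delete the last vowel and add -us.
So rorodt → lurorodt.

lurorodt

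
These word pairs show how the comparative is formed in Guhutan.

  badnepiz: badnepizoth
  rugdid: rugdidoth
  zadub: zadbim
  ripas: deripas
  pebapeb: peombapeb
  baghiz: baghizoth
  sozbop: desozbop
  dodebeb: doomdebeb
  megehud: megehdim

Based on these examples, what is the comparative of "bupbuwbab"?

debupbuwbab

"bupbuwbab" has last vowel 'a'. The one such stem in the data (ripas → deripas) adds the prefix de-, so the same rule applies.
So bupbuwbab → debupbuwbab.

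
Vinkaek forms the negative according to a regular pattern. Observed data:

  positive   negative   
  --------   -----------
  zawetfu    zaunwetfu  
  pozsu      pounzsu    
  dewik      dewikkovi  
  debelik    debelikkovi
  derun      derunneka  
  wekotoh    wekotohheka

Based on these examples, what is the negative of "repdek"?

zawetfu and derun both have last vowel 'u' yet inflect differently (zaunwetfu, derunneka), so the last vowel is not what conditions the rule; the final letter is.
"repdek" ends in -k. The stems ending in -k (dewik → dewikkovi, debelik → debelikkovi) double the final consonant and add -ovi.
The other patterns: stems ending in -u insert -un- after the first vowel; stems ending in -h or -n double the final consonant and add -eka.
So repdek → repdekkovi.

repdekkovi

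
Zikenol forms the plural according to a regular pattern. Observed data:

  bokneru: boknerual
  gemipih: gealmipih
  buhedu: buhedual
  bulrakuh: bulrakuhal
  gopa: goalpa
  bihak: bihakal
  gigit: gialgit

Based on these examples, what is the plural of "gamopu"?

gaalmopu

bulrakuh and gemipih both end in -h yet inflect differently (bulrakuhal, gealmipih), so the final letter is not what conditions the rule; the first letter is.
"gamopu" begins with g-. The stems beginning with g- (gigit → gialgit, gemipih → gealmipih, gopa → goalpa) insert -al- after the first vowel.
So gamopu → gaalmopu.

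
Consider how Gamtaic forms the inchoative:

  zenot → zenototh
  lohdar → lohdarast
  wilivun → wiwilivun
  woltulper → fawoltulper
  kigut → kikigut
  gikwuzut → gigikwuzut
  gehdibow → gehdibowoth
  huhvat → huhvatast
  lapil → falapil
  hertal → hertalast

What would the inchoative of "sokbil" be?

fasokbil

"sokbil" has last vowel 'i'. The one such stem in the data (lapil → falapil) adds the prefix fa-, so the same rule applies.
So sokbil → fasokbil.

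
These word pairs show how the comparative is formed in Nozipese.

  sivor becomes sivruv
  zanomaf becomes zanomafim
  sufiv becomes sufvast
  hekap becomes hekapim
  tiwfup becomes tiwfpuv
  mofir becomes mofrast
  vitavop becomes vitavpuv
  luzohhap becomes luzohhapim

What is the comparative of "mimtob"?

mofir and sivor both end in -r yet inflect differently (mofrast, sivruv), so the final letter is not what conditions the rule; the last vowel is.
"mimtob" has last vowel 'o'. The stems whose last vowel is 'o' (sivor → sivruv, vitavop → vitavpuv) delete the last vowel and add -uv.
The other patterns: stems whose last vowel is 'i' delete the last vowel and add -ast; stems whose last vowel is 'a' add -im.
So mimtob → mimtbuv.

mimtbuv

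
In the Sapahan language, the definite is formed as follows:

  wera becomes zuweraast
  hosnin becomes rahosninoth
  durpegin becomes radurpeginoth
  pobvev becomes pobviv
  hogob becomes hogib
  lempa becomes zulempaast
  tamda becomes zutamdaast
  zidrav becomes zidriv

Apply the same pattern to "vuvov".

vuviv

wera and zidrav both have last vowel 'a' yet inflect differently (zuweraast, zidriv), so the last vowel is not what conditions the rule; the final letter is.
"vuvov" ends in -v. The stems ending in -v (zidrav → zidriv, pobvev → pobviv) change the last vowel to 'i'.
The other patterns: stems ending in -n add ra- … -oth around the stem; stems ending in -a add zu- … -ast around the stem.
So vuvov → vuviv.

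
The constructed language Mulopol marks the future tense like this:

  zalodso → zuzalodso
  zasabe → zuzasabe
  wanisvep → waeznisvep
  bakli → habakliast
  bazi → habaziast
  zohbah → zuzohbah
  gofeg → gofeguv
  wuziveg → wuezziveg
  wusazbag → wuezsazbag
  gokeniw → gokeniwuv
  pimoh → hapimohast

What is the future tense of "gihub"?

wusazbag and gofeg both end in -g yet inflect differently (wuezsazbag, gofeguv), so the final letter is not what conditions the rule; the first letter is.
"gihub" begins with g-. The stems beginning with g- (gokeniw → gokeniwuv, gofeg → gofeguv) add -uv.
So gihub → gihubuv.

gihubuv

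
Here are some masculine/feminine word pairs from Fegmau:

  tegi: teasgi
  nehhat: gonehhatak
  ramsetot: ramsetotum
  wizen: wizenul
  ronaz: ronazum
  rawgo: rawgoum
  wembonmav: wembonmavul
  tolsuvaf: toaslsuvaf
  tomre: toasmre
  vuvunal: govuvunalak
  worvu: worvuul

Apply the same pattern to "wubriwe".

wubriweul

ramsetot and nehhat both end in -t yet inflect differently (ramsetotum, gonehhatak), so the final letter is not what conditions the rule; the first letter is.
"wubriwe" begins with w-. The stems beginning with w- (worvu → worvuul, wizen → wizenul, wembonmav → wembonmavul) add -ul.
So wubriwe → wubriweul.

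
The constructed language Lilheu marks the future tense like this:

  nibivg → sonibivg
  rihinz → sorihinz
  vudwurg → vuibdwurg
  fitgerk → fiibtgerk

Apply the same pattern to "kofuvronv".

vudwurg and nibivg both end in -g yet inflect differently (vuibdwurg, sonibivg), so the final letter is not what conditions the rule; the second-to-last letter is.
"kofuvronv" has second-to-last letter 'n'. The one such stem in the data (rihinz → sorihinz) adds the prefix so-, so the same rule applies.
So kofuvronv → sokofuvronv.

sokofuvronv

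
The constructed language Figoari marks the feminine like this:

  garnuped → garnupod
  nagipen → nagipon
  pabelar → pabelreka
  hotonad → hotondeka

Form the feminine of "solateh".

"solateh" has last vowel 'e'. The stems whose last vowel is 'e' (nagipen → nagipon, garnuped → garnupod) change the last vowel to 'o'.
The other pattern: stems whose last vowel is 'a' delete the last vowel and add -eka.
So solateh → solatoh.

solatoh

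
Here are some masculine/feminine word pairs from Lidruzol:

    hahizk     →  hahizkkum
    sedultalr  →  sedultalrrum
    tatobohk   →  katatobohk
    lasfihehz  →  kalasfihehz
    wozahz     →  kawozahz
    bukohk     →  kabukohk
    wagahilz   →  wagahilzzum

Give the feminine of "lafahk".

tatobohk and hahizk both end in -k yet inflect differently (katatobohk, hahizkkum), so the final letter is not what conditions the rule; the second-to-last letter is.
"lafahk" has second-to-last letter 'h'. The stems whose second-to-last letter is 'h' (wozahz → kawozahz, tatobohk → katatobohk, bukohk → kabukohk) add the prefix ka-.
The other pattern: stems whose second-to-last letter is 'l' or 'z' double the final consonant and add -um.
So lafahk → kalafahk.

kalafahk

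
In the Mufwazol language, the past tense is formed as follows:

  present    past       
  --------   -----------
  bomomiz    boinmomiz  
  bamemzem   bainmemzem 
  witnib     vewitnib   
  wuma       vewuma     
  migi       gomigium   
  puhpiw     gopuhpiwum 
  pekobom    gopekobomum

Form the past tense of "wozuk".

vewozuk

bamemzem and pekobom both end in -m yet inflect differently (bainmemzem, gopekobomum), so the final letter is not what conditions the rule; the first letter is.
"wozuk" begins with w-. The stems beginning with w- (witnib → vewitnib, wuma → vewuma) add the prefix ve-.
The other patterns: stems beginning with b- insert -in- after the first vowel; stems beginning with m- or p- add go- … -um around the stem.
So wozuk → vewozuk.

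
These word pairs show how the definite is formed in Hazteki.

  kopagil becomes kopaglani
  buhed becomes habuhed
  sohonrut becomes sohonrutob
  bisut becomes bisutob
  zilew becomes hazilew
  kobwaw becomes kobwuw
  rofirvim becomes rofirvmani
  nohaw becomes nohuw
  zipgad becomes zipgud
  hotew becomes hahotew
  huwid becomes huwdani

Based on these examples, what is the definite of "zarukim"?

"zarukim" has last vowel 'i'. The stems whose last vowel is 'i' (rofirvim → rofirvmani, kopagil → kopaglani, huwid → huwdani) delete the last vowel and add -ani.
So zarukim → zarukmani.

zarukmani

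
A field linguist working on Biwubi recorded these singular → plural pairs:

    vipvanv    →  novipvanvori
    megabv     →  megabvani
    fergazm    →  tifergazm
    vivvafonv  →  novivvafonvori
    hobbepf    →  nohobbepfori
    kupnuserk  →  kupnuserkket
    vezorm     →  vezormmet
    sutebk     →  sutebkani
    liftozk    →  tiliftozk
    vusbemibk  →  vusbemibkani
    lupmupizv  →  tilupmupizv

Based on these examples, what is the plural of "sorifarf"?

"sorifarf" has second-to-last letter 'r'. The stems whose second-to-last letter is 'r' (vezorm → vezormmet, kupnuserk → kupnuserkket) double the final consonant and add -et.
So sorifarf → sorifarffet.

sorifarffet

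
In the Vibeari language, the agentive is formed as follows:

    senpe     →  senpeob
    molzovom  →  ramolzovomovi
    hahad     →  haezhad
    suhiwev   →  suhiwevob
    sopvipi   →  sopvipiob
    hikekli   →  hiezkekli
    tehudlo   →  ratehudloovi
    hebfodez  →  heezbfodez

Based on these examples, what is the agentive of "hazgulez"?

sopvipi and hikekli both end in -i yet inflect differently (sopvipiob, hiezkekli), so the final letter is not what conditions the rule; the first letter is.
"hazgulez" begins with h-. The stems beginning with h- (hikekli → hiezkekli, hahad → haezhad, hebfodez → heezbfodez) insert -ez- after the first vowel.
So hazgulez → haezzgulez.

haezzgulez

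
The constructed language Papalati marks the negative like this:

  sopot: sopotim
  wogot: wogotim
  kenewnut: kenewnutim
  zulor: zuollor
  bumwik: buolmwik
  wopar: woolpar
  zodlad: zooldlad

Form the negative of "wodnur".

wooldnur

sopot and zulor both have last vowel 'o' yet inflect differently (sopotim, zuollor), so the last vowel is not what conditions the rule; the final letter is.
"wodnur" ends in -r. The stems ending in -r (zulor → zuollor, wopar → woolpar) insert -ol- after the first vowel.
The other pattern: stems ending in -t add -im.
So wodnur → wooldnur.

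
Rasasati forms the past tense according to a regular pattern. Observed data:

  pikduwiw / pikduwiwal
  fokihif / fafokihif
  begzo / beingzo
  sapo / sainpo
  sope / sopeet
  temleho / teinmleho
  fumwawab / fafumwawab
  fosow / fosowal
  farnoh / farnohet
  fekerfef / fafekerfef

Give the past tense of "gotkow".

gotkowal

fosow and temleho both have last vowel 'o' yet inflect differently (fosowal, teinmleho), so the last vowel is not what conditions the rule; the final letter is.
"gotkow" ends in -w. The stems ending in -w (fosow → fosowal, pikduwiw → pikduwiwal) add -al.
So gotkow → gotkowal.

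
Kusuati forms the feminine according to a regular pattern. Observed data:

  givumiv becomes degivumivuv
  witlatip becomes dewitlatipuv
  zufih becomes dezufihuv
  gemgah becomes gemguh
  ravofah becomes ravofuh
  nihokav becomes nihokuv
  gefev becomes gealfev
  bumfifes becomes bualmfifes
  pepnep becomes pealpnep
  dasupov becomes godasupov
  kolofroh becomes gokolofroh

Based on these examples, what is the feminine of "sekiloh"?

gosekiloh

zufih and gemgah both end in -h yet inflect differently (dezufihuv, gemguh), so the final letter is not what conditions the rule; the last vowel is.
"sekiloh" has last vowel 'o'. The stems whose last vowel is 'o' (dasupov → godasupov, kolofroh → gokolofroh) add the prefix go-.
The other patterns: stems whose last vowel is 'i' add de- … -uv around the stem; stems whose last vowel is 'a' change the last vowel to 'u'; stems whose last vowel is 'e' insert -al- after the first vowel.
So sekiloh → gosekiloh.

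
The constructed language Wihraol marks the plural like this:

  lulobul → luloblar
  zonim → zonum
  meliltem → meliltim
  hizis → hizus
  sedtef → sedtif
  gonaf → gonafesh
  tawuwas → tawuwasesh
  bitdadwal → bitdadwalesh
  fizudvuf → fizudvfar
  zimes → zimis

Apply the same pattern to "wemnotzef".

hizis and zimes both end in -s yet inflect differently (hizus, zimis), so the final letter is not what conditions the rule; the last vowel is.
"wemnotzef" has last vowel 'e'. The stems whose last vowel is 'e' (sedtef → sedtif, zimes → zimis, meliltem → meliltim) change the last vowel to 'i'.
The other patterns: stems whose last vowel is 'i' change the last vowel to 'u'; stems whose last vowel is 'a' add -esh; stems whose last vowel is 'u' delete the last vowel and add -ar.
So wemnotzef → wemnotzif.

wemnotzif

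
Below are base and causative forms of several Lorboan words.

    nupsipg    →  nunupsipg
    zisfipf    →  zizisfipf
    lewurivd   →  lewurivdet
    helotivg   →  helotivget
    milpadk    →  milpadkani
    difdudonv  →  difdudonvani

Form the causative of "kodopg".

kokodopg

nupsipg and helotivg both end in -g yet inflect differently (nunupsipg, helotivget), so the final letter is not what conditions the rule; the second-to-last letter is.
"kodopg" has second-to-last letter 'p'. The stems whose second-to-last letter is 'p' (nupsipg → nunupsipg, zisfipf → zizisfipf) repeat the first consonant+vowel as a prefix.
The other patterns: stems whose second-to-last letter is 'v' add -et; stems whose second-to-last letter is 'd' or 'n' add -ani.
So kodopg → kokodopg.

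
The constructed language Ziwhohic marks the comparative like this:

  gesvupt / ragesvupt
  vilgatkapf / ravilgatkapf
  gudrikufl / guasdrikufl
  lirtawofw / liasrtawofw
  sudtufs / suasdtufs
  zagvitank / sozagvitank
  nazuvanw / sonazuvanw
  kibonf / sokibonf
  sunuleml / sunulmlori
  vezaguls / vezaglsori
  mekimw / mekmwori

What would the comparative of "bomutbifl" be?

boasmutbifl

lirtawofw and nazuvanw both end in -w yet inflect differently (liasrtawofw, sonazuvanw), so the final letter is not what conditions the rule; the second-to-last letter is.
"bomutbifl" has second-to-last letter 'f'. The stems whose second-to-last letter is 'f' (gudrikufl → guasdrikufl, lirtawofw → liasrtawofw, sudtufs → suasdtufs) insert -as- after the first vowel.
The other patterns: stems whose second-to-last letter is 'p' add the prefix ra-; stems whose second-to-last letter is 'n' add the prefix so-; stems whose second-to-last letter is 'l' or 'm' delete the last vowel and add -ori.
So bomutbifl → boasmutbifl.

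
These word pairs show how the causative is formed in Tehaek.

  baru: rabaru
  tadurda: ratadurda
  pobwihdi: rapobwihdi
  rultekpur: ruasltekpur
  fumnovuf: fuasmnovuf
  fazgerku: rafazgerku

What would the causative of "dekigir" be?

deaskigir

fumnovuf and fazgerku both have last vowel 'u' yet inflect differently (fuasmnovuf, rafazgerku), so the last vowel is not what conditions the rule; whether the stem ends in a vowel or a consonant is.
"dekigir" ends in a consonant. The stems ending in a consonant (fumnovuf → fuasmnovuf, rultekpur → ruasltekpur) insert -as- after the first vowel.
So dekigir → deaskigir.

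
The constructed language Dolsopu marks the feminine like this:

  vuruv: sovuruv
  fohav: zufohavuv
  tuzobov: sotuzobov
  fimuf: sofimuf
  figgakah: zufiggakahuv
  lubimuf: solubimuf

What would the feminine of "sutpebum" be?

"sutpebum" has last vowel 'u'. The stems whose last vowel is 'u' (fimuf → sofimuf, vuruv → sovuruv, lubimuf → solubimuf) add the prefix so-.
The other pattern: stems whose last vowel is 'a' add zu- … -uv around the stem.
So sutpebum → sosutpebum.

sosutpebum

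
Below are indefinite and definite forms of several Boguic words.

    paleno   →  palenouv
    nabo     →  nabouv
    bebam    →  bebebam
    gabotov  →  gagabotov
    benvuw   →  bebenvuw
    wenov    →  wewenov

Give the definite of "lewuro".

lewurouv

"lewuro" ends in -o. The stems ending in -o (paleno → palenouv, nabo → nabouv) add -uv.
So lewuro → lewurouv.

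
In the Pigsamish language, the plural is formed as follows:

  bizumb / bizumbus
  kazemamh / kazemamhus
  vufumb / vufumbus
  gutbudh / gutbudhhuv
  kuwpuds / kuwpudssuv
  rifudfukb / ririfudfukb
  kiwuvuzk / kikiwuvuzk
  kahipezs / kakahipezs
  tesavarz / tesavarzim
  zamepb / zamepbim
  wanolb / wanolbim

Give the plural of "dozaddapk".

kazemamh and gutbudh both end in -h yet inflect differently (kazemamhus, gutbudhhuv), so the final letter is not what conditions the rule; the second-to-last letter is.
"dozaddapk" has second-to-last letter 'p'. The one such stem in the data (zamepb → zamepbim) adds -im, so the same rule applies.
So dozaddapk → dozaddapkim.

dozaddapkim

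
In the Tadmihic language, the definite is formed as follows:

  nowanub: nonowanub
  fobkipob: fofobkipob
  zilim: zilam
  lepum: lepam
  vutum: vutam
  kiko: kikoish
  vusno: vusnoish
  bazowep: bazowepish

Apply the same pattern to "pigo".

pigoish

nowanub and lepum both have last vowel 'u' yet inflect differently (nonowanub, lepam), so the last vowel is not what conditions the rule; the final letter is.
"pigo" ends in -o. The stems ending in -o (kiko → kikoish, vusno → vusnoish) add -ish.
The other patterns: stems ending in -b repeat the first consonant+vowel as a prefix; stems ending in -m change the last vowel to 'a'.
So pigo → pigoish.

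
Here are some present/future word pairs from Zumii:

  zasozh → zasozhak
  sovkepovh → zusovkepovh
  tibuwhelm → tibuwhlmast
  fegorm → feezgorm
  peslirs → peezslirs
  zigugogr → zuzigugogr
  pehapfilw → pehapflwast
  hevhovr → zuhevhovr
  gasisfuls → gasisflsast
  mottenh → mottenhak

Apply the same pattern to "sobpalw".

sobplwast

tibuwhelm and fegorm both end in -m yet inflect differently (tibuwhlmast, feezgorm), so the final letter is not what conditions the rule; the second-to-last letter is.
"sobpalw" has second-to-last letter 'l'. The stems whose second-to-last letter is 'l' (pehapfilw → pehapflwast, tibuwhelm → tibuwhlmast, gasisfuls → gasisflsast) delete the last vowel and add -ast.
So sobpalw → sobplwast.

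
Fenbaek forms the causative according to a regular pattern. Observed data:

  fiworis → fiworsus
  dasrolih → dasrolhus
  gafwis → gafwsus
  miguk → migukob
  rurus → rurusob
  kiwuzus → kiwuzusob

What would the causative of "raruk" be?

gafwis and rurus both end in -s yet inflect differently (gafwsus, rurusob), so the final letter is not what conditions the rule; the last vowel is.
"raruk" has last vowel 'u'. The stems whose last vowel is 'u' (rurus → rurusob, miguk → migukob, kiwuzus → kiwuzusob) add -ob.
So raruk → rarukob.

rarukob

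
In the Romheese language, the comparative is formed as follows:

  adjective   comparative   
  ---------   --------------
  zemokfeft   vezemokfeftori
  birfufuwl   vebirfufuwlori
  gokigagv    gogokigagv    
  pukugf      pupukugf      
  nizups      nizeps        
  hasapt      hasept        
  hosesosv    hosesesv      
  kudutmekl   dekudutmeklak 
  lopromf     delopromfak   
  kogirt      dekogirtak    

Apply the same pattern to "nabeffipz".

zemokfeft and hasapt both end in -t yet inflect differently (vezemokfeftori, hasept), so the final letter is not what conditions the rule; the second-to-last letter is.
"nabeffipz" has second-to-last letter 'p'. The stems whose second-to-last letter is 'p' (nizups → nizeps, hasapt → hasept) change the last vowel to 'e'.
So nabeffipz → nabeffepz.

nabeffepz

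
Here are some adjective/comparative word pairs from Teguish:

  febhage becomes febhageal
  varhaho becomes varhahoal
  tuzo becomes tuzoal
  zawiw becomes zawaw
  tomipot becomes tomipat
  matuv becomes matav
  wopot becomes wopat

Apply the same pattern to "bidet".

varhaho and tomipot both have last vowel 'o' yet inflect differently (varhahoal, tomipat), so the last vowel is not what conditions the rule; whether the stem ends in a vowel or a consonant is.
"bidet" ends in a consonant. The stems ending in a consonant (zawiw → zawaw, tomipot → tomipat, matuv → matav) change the last vowel to 'a'.
The other pattern: stems ending in a vowel add -al.
So bidet → bidat.

bidat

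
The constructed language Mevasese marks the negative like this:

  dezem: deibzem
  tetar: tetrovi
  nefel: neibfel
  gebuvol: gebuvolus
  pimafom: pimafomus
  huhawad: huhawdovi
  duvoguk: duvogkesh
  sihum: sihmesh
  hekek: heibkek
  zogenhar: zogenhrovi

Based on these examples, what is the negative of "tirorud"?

"tirorud" has last vowel 'u'. The stems whose last vowel is 'u' (duvoguk → duvogkesh, sihum → sihmesh) delete the last vowel and add -esh.
The other patterns: stems whose last vowel is 'e' insert -ib- after the first vowel; stems whose last vowel is 'o' add -us; stems whose last vowel is 'a' delete the last vowel and add -ovi.
So tirorud → tirordesh.

tirordesh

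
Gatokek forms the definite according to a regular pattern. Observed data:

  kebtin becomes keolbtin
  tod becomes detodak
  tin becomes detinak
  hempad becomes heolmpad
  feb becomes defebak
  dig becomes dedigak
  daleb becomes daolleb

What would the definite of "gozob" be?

goolzob

"gozob" has 2 vowels. The stems with 2 vowels (daleb → daolleb, kebtin → keolbtin, hempad → heolmpad) insert -ol- after the first vowel.
The other pattern: stems with 1 vowel add de- … -ak around the stem.
So gozob → goolzob.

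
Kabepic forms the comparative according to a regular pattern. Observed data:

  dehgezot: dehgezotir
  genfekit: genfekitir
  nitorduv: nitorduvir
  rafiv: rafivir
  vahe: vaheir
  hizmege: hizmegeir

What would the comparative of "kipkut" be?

Every pair shown (dehgezot → dehgezotir, genfekit → genfekitir, nitorduv → nitorduvir, …) follows the same rule: add -ir.
So kipkut → kipkutir.

kipkutir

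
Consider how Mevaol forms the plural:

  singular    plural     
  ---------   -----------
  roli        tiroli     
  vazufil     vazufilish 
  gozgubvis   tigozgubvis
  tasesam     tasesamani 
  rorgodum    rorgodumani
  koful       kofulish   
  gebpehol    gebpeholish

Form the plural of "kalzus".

rorgodum and koful both have last vowel 'u' yet inflect differently (rorgodumani, kofulish), so the last vowel is not what conditions the rule; the final letter is.
"kalzus" ends in -s. The one such stem in the data (gozgubvis → tigozgubvis) adds the prefix ti-, so the same rule applies.
The other patterns: stems ending in -m add -ani; stems ending in -l add -ish.
So kalzus → tikalzus.

tikalzus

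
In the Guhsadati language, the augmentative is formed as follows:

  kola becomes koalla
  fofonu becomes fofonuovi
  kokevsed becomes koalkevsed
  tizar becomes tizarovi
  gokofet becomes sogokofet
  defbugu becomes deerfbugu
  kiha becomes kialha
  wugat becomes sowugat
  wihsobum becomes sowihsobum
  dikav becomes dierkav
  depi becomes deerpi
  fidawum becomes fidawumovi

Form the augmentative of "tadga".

defbugu and fofonu both end in -u yet inflect differently (deerfbugu, fofonuovi), so the final letter is not what conditions the rule; the first letter is.
"tadga" begins with t-. The one such stem in the data (tizar → tizarovi) adds -ovi, so the same rule applies.
The other patterns: stems beginning with k- insert -al- after the first vowel; stems beginning with d- insert -er- after the first vowel; stems beginning with g- or w- add the prefix so-.
So tadga → tadgaovi.

tadgaovi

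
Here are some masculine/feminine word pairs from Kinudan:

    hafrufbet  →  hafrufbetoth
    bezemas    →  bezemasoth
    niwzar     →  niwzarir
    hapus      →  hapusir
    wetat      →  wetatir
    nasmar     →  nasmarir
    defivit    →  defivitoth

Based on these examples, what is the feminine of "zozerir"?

"zozerir" has 3 vowels. The stems with 3 vowels (bezemas → bezemasoth, hafrufbet → hafrufbetoth, defivit → defivitoth) add -oth.
The other pattern: stems with 2 vowels add -ir.
So zozerir → zozeriroth.

zozeriroth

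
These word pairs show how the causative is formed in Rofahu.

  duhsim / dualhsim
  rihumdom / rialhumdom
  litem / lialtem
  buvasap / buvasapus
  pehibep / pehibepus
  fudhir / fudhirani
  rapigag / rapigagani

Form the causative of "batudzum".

litem and pehibep both have last vowel 'e' yet inflect differently (lialtem, pehibepus), so the last vowel is not what conditions the rule; the final letter is.
"batudzum" ends in -m. The stems ending in -m (duhsim → dualhsim, rihumdom → rialhumdom, litem → lialtem) insert -al- after the first vowel.
The other patterns: stems ending in -p add -us; stems ending in -g or -r add -ani.
So batudzum → baaltudzum.

baaltudzum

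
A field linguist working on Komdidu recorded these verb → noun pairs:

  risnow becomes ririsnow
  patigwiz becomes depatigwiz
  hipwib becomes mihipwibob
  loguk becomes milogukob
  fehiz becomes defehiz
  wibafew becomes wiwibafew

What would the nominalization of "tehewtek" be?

mitehewtekob

fehiz and hipwib both have last vowel 'i' yet inflect differently (defehiz, mihipwibob), so the last vowel is not what conditions the rule; the final letter is.
"tehewtek" ends in -k. The one such stem in the data (loguk → milogukob) adds mi- … -ob around the stem, so the same rule applies.
The other patterns: stems ending in -w repeat the first consonant+vowel as a prefix; stems ending in -z add the prefix de-.
So tehewtek → mitehewtekob.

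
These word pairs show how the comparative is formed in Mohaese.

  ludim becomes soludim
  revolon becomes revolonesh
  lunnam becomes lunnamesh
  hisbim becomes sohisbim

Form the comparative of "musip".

somusip

hisbim and lunnam both end in -m yet inflect differently (sohisbim, lunnamesh), so the final letter is not what conditions the rule; the last vowel is.
"musip" has last vowel 'i'. The stems whose last vowel is 'i' (hisbim → sohisbim, ludim → soludim) add the prefix so-.
The other pattern: stems whose last vowel is 'a' or 'o' add -esh.
So musip → somusip.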